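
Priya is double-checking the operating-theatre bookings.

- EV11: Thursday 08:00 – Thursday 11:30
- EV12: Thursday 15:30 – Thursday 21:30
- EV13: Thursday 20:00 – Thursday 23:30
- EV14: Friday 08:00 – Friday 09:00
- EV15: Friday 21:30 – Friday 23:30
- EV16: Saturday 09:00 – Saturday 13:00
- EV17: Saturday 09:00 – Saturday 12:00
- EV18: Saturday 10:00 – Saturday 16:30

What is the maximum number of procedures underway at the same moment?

3

Sort all start/end points and keep a running count:
Thursday 08:00 start EV11 → 1
Thursday 11:30 end EV11 → 0
Thursday 15:30 start EV12 → 1
Thursday 20:00 start EV13 → 2
Thursday 21:30 end EV12 → 1
Thursday 23:30 end EV13 → 0
Friday 08:00 start EV14 → 1
Friday 09:00 end EV14 → 0
Friday 21:30 start EV15 → 1
Friday 23:30 end EV15 → 0
Saturday 09:00 start EV16 → 1
Saturday 09:00 start EV17 → 2
Saturday 10:00 start EV18 → 3
Saturday 12:00 end EV17 → 2
Saturday 13:00 end EV16 → 1
Saturday 16:30 end EV18 → 0
Peak is 3, at Saturday 10:00 (EV16, EV17, EV18).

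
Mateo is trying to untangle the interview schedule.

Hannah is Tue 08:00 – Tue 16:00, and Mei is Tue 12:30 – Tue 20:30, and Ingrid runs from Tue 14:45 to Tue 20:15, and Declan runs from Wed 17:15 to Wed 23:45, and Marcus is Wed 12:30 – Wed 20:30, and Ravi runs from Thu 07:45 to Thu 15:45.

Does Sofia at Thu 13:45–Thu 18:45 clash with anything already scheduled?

Hannah: ends Tue 16:00 at or before Sofia starts Thu 13:45 → clear.
Mei: ends Tue 20:30 at or before Sofia starts Thu 13:45 → clear.
Ingrid: ends Tue 20:15 at or before Sofia starts Thu 13:45 → clear.
Marcus: ends Wed 20:30 at or before Sofia starts Thu 13:45 → clear.
Declan: ends Wed 23:45 at or before Sofia starts Thu 13:45 → clear.
Ravi: starts Thu 07:45 before Sofia ends Thu 18:45, and ends Thu 15:45 after Sofia starts Thu 13:45 → overlap.
Sofia overlaps Ravi.

Yes — it overlaps Ravi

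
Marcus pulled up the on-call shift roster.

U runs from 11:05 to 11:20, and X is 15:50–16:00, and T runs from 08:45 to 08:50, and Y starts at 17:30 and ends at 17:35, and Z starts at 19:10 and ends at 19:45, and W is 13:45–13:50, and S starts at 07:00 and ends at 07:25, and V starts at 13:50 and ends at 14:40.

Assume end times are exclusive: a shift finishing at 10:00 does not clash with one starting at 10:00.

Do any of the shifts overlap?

Two intervals overlap when each starts before the other ends.
Sorted by start: S, T, U, W, V, X, Y, Z.
T starts after S ends, so nothing later overlaps S either.
U starts after T ends, so nothing later overlaps T either.
W starts after U ends, so nothing later overlaps U either.
V starts exactly when W ends (back-to-back, no overlap), so nothing later overlaps W either.
X starts after V ends, so nothing later overlaps V either.
Y starts after X ends, so nothing later overlaps X either.
Z starts after Y ends.
Every pair is clear; the schedule has no overlaps.

No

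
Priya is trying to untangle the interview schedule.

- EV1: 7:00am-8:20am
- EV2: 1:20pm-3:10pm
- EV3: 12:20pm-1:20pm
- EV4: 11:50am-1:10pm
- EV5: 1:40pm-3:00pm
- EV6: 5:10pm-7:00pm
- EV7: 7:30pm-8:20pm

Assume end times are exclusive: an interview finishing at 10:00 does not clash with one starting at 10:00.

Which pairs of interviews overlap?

Two intervals overlap when each starts before the other ends.
Sorted by start: EV1, EV4, EV3, EV2, EV5, EV6, EV7.
EV4 starts after EV1 ends; EV1 is clear from here.
EV3 starts before EV4 ends → EV4 and EV3 overlap.
EV2 starts after EV4 ends; EV4 is clear from here.
EV2 starts exactly when EV3 ends (back-to-back, no overlap); EV3 is clear from here.
EV5 starts before EV2 ends → EV2 and EV5 overlap.
EV6 starts after EV2 ends; EV2 is clear from here.
EV6 starts after EV5 ends; EV5 is clear from here.
EV7 starts after EV6 ends.

EV2 & EV5, EV3 & EV4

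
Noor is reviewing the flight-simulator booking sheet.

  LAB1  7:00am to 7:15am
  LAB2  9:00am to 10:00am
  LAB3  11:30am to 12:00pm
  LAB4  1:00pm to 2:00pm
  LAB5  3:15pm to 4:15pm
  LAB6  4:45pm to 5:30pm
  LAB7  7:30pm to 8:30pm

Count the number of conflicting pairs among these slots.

0

Two intervals overlap when each starts before the other ends.
Sorted by start: LAB1, LAB2, LAB3, LAB4, LAB5, LAB6, LAB7.
LAB2 starts after LAB1 ends — done with LAB1.
LAB3 starts after LAB2 ends — done with LAB2.
LAB4 starts after LAB3 ends — done with LAB3.
LAB5 starts after LAB4 ends — done with LAB4.
LAB6 starts after LAB5 ends — done with LAB5.
LAB7 starts after LAB6 ends.
No pair overlaps.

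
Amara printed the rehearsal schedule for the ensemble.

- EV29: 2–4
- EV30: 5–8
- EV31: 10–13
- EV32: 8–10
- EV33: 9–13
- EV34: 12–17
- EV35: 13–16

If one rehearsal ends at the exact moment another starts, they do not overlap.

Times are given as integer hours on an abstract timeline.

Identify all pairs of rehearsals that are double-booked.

EV31 & EV33, EV31 & EV34, EV32 & EV33, EV33 & EV34, EV34 & EV35

Sorted by start: EV29, EV30, EV32, EV33, EV31, EV34, EV35.
EV30 starts after EV29 ends — done with EV29.
EV32 starts exactly when EV30 ends (back-to-back, no overlap) — done with EV30.
EV33 starts before EV32 ends → EV32 and EV33 overlap.
EV31 starts exactly when EV32 ends (back-to-back, no overlap) — done with EV32.
EV31 starts before EV33 ends → EV33 and EV31 overlap.
EV34 starts before EV33 ends → EV33 and EV34 overlap.
EV35 starts exactly when EV33 ends (back-to-back, no overlap).
EV34 starts before EV31 ends → EV31 and EV34 overlap.
EV35 starts exactly when EV31 ends (back-to-back, no overlap).
EV35 starts before EV34 ends → EV34 and EV35 overlap.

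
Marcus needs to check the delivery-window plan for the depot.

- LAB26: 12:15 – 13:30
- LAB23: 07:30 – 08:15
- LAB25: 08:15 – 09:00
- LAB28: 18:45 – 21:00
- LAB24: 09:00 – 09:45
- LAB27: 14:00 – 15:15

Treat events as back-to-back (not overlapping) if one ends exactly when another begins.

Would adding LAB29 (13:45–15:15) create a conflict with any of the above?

Yes — it overlaps LAB27

LAB23: ends 08:15 at or before LAB29 starts 13:45 → clear.
LAB25: ends 09:00 at or before LAB29 starts 13:45 → clear.
LAB24: ends 09:45 at or before LAB29 starts 13:45 → clear.
LAB26: ends 13:30 at or before LAB29 starts 13:45 → clear.
LAB27: starts 14:00 before LAB29 ends 15:15, and ends 15:15 after LAB29 starts 13:45 → overlap.
LAB28: starts 18:45 at or after LAB29 ends 15:15 → clear.
LAB29 overlaps LAB27.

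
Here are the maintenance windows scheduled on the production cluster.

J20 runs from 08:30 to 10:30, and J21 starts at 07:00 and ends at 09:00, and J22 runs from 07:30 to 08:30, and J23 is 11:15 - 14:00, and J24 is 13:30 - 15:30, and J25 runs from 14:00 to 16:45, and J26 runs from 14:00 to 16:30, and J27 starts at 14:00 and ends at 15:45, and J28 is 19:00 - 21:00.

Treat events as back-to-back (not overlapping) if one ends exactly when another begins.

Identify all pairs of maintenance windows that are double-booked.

Sorted by start: J21, J22, J20, J23, J24, J25, J26, J27, J28.
J22 starts before J21 ends → J21 and J22 overlap.
J20 starts before J21 ends → J21 and J20 overlap.
J23 starts after J21 ends — done with J21.
J20 starts exactly when J22 ends (back-to-back, no overlap) — done with J22.
J23 starts after J20 ends — done with J20.
J24 starts before J23 ends → J23 and J24 overlap.
J25 starts exactly when J23 ends (back-to-back, no overlap) — done with J23.
J25 starts before J24 ends → J24 and J25 overlap.
J26 starts before J24 ends → J24 and J26 overlap.
J27 starts before J24 ends → J24 and J27 overlap.
J28 starts after J24 ends.
J26 starts before J25 ends → J25 and J26 overlap.
J27 starts before J25 ends → J25 and J27 overlap.
J28 starts after J25 ends.
J27 starts before J26 ends → J26 and J27 overlap.
J28 starts after J26 ends.
J28 starts after J27 ends.

J20 & J21, J21 & J22, J23 & J24, J24 & J25, J24 & J26, J24 & J27, J25 & J26, J25 & J27, J26 & J27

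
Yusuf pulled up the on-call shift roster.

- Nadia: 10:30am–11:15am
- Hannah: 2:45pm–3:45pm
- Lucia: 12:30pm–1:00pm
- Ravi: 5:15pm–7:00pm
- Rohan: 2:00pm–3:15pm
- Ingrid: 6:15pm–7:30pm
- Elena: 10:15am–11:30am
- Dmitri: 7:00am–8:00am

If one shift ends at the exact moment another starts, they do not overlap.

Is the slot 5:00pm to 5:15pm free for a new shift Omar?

Dmitri: ends 8:00am at or before Omar starts 5:00pm → clear.
Elena: ends 11:30am at or before Omar starts 5:00pm → clear.
Nadia: ends 11:15am at or before Omar starts 5:00pm → clear.
Lucia: ends 1:00pm at or before Omar starts 5:00pm → clear.
Rohan: ends 3:15pm at or before Omar starts 5:00pm → clear.
Hannah: ends 3:45pm at or before Omar starts 5:00pm → clear.
Ravi: starts 5:15pm at or after Omar ends 5:15pm → clear.
Ingrid: starts 6:15pm at or after Omar ends 5:15pm → clear.

Yes — the slot is free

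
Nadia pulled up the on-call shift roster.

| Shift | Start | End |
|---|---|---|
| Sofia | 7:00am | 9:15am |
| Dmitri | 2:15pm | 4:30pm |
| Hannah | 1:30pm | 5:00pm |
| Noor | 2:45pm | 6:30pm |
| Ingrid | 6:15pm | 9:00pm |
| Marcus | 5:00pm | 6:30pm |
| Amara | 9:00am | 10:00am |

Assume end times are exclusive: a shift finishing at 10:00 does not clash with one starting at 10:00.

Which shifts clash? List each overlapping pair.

Sorted by start: Sofia, Amara, Hannah, Dmitri, Noor, Marcus, Ingrid.
Amara starts before Sofia ends → Sofia and Amara overlap.
Hannah starts after Sofia ends, so nothing later overlaps Sofia either.
Hannah starts after Amara ends, so nothing later overlaps Amara either.
Dmitri starts before Hannah ends → Hannah and Dmitri overlap.
Noor starts before Hannah ends → Hannah and Noor overlap.
Marcus starts exactly when Hannah ends (back-to-back, no overlap), so nothing later overlaps Hannah either.
Noor starts before Dmitri ends → Dmitri and Noor overlap.
Marcus starts after Dmitri ends, so nothing later overlaps Dmitri either.
Marcus starts before Noor ends → Noor and Marcus overlap.
Ingrid starts before Noor ends → Noor and Ingrid overlap.
Ingrid starts before Marcus ends → Marcus and Ingrid overlap.

Amara & Sofia, Dmitri & Hannah, Dmitri & Noor, Hannah & Noor, Ingrid & Marcus, Ingrid & Noor, Marcus & Noor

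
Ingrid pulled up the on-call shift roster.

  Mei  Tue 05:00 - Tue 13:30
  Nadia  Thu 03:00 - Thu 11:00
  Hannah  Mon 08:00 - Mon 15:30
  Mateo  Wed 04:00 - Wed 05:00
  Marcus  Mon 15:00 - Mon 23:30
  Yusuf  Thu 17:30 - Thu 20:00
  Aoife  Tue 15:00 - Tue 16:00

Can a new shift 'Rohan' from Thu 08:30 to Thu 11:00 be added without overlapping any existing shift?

No — it overlaps Nadia

Hannah: ends Mon 15:30 at or before Rohan starts Thu 08:30 → clear.
Marcus: ends Mon 23:30 at or before Rohan starts Thu 08:30 → clear.
Mei: ends Tue 13:30 at or before Rohan starts Thu 08:30 → clear.
Aoife: ends Tue 16:00 at or before Rohan starts Thu 08:30 → clear.
Mateo: ends Wed 05:00 at or before Rohan starts Thu 08:30 → clear.
Nadia: starts Thu 03:00 before Rohan ends Thu 11:00, and ends Thu 11:00 after Rohan starts Thu 08:30 → overlap.
Yusuf: starts Thu 17:30 at or after Rohan ends Thu 11:00 → clear.
Rohan overlaps Nadia.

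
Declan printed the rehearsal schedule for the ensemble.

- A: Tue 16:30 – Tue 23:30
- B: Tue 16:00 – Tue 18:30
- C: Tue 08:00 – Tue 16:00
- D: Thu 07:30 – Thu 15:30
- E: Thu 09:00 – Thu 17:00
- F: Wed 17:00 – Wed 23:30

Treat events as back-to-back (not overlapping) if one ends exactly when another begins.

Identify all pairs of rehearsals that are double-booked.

Sorted by start: C, B, A, F, D, E.
B starts exactly when C ends (back-to-back, no overlap), so nothing later overlaps C either.
A starts before B ends → B and A overlap.
F starts after B ends, so nothing later overlaps B either.
F starts after A ends, so nothing later overlaps A either.
D starts after F ends, so nothing later overlaps F either.
E starts before D ends → D and E overlap.

A & B, D & E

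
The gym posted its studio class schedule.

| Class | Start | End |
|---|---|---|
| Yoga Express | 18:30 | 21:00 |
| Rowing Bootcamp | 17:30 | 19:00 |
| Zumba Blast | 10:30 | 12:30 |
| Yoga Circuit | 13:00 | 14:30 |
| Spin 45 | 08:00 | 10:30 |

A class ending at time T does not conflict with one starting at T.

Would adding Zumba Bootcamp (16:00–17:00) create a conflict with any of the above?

No — it doesn't clash with anything

Spin 45: ends 10:30 at or before Zumba Bootcamp starts 16:00 → clear.
Zumba Blast: ends 12:30 at or before Zumba Bootcamp starts 16:00 → clear.
Yoga Circuit: ends 14:30 at or before Zumba Bootcamp starts 16:00 → clear.
Rowing Bootcamp: starts 17:30 at or after Zumba Bootcamp ends 17:00 → clear.
Yoga Express: starts 18:30 at or after Zumba Bootcamp ends 17:00 → clear.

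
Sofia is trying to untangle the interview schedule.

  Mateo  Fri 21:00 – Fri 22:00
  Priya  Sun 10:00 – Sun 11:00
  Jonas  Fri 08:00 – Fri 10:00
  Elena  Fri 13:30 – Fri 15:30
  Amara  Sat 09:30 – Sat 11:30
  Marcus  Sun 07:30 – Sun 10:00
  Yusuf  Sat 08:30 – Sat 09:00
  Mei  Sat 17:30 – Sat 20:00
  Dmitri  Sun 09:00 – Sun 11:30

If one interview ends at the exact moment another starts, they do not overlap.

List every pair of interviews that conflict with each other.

Sorted by start: Jonas, Elena, Mateo, Yusuf, Amara, Mei, Marcus, Dmitri, Priya.
Elena starts after Jonas ends, so Jonas has no further overlaps.
Mateo starts after Elena ends, so Elena has no further overlaps.
Yusuf starts after Mateo ends, so Mateo has no further overlaps.
Amara starts after Yusuf ends, so Yusuf has no further overlaps.
Mei starts after Amara ends, so Amara has no further overlaps.
Marcus starts after Mei ends, so Mei has no further overlaps.
Dmitri starts before Marcus ends → Marcus and Dmitri overlap.
Priya starts exactly when Marcus ends (back-to-back, no overlap).
Priya starts before Dmitri ends → Dmitri and Priya overlap.

Dmitri & Marcus, Dmitri & Priya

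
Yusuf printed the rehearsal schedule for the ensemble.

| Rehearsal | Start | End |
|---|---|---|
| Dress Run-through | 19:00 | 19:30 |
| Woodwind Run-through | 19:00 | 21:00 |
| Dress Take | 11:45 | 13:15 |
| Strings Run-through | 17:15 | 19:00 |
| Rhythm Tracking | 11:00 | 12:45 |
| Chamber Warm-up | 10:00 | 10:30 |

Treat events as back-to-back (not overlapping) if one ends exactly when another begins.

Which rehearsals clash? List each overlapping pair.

Check each pair: they overlap iff neither finishes before the other starts.
Sorted by start: Chamber Warm-up, Rhythm Tracking, Dress Take, Strings Run-through, Dress Run-through, Woodwind Run-through.
Rhythm Tracking starts after Chamber Warm-up ends — done with Chamber Warm-up.
Dress Take starts before Rhythm Tracking ends → Rhythm Tracking and Dress Take overlap.
Strings Run-through starts after Rhythm Tracking ends — done with Rhythm Tracking.
Strings Run-through starts after Dress Take ends — done with Dress Take.
Dress Run-through starts exactly when Strings Run-through ends (back-to-back, no overlap) — done with Strings Run-through.
Woodwind Run-through starts before Dress Run-through ends → Dress Run-through and Woodwind Run-through overlap.

Dress Run-through & Woodwind Run-through, Dress Take & Rhythm Tracking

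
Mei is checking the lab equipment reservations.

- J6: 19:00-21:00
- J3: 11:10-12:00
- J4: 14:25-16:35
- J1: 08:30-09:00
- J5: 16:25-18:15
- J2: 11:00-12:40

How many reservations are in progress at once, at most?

2

Walk through starts and ends in time order (an end at T is processed before a start at T):
08:30 start J1 → 1
09:00 end J1 → 0
11:00 start J2 → 1
11:10 start J3 → 2
12:00 end J3 → 1
12:40 end J2 → 0
14:25 start J4 → 1
16:25 start J5 → 2
16:35 end J4 → 1
18:15 end J5 → 0
19:00 start J6 → 1
21:00 end J6 → 0
Peak is 2, at 11:10 (J2, J3).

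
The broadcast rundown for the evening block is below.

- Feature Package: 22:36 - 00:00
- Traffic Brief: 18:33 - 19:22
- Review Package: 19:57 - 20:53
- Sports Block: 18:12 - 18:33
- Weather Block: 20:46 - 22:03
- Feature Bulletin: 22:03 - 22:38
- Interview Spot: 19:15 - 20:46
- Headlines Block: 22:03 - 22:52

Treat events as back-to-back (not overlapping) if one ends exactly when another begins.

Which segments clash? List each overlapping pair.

Sorted by start: Sports Block, Traffic Brief, Interview Spot, Review Package, Weather Block, Feature Bulletin, Headlines Block, Feature Package.
Traffic Brief starts exactly when Sports Block ends (back-to-back, no overlap), so nothing later overlaps Sports Block either.
Interview Spot starts before Traffic Brief ends → Traffic Brief and Interview Spot overlap.
Review Package starts after Traffic Brief ends, so nothing later overlaps Traffic Brief either.
Review Package starts before Interview Spot ends → Interview Spot and Review Package overlap.
Weather Block starts exactly when Interview Spot ends (back-to-back, no overlap), so nothing later overlaps Interview Spot either.
Weather Block starts before Review Package ends → Review Package and Weather Block overlap.
Feature Bulletin starts after Review Package ends, so nothing later overlaps Review Package either.
Feature Bulletin starts exactly when Weather Block ends (back-to-back, no overlap), so nothing later overlaps Weather Block either.
Headlines Block starts before Feature Bulletin ends → Feature Bulletin and Headlines Block overlap.
Feature Package starts before Feature Bulletin ends → Feature Bulletin and Feature Package overlap.
Feature Package starts before Headlines Block ends → Headlines Block and Feature Package overlap.

Feature Bulletin & Feature Package, Feature Bulletin & Headlines Block, Feature Package & Headlines Block, Interview Spot & Review Package, Interview Spot & Traffic Brief, Review Package & Weather Block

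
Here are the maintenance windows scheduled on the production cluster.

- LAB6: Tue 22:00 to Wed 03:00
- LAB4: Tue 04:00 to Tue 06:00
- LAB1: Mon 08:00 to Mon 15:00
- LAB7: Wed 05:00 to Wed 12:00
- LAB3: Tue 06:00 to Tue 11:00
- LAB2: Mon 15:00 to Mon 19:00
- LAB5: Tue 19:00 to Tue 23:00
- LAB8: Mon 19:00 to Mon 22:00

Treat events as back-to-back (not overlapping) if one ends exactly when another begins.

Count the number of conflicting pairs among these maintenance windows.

1

Sorted by start: LAB1, LAB2, LAB8, LAB4, LAB3, LAB5, LAB6, LAB7.
LAB2 starts exactly when LAB1 ends (back-to-back, no overlap) — done with LAB1.
LAB8 starts exactly when LAB2 ends (back-to-back, no overlap) — done with LAB2.
LAB4 starts after LAB8 ends — done with LAB8.
LAB3 starts exactly when LAB4 ends (back-to-back, no overlap) — done with LAB4.
LAB5 starts after LAB3 ends — done with LAB3.
LAB6 starts before LAB5 ends → LAB5 and LAB6 overlap.
LAB7 starts after LAB5 ends.
LAB7 starts after LAB6 ends.
Overlapping pairs: LAB5 & LAB6 — 1 in total.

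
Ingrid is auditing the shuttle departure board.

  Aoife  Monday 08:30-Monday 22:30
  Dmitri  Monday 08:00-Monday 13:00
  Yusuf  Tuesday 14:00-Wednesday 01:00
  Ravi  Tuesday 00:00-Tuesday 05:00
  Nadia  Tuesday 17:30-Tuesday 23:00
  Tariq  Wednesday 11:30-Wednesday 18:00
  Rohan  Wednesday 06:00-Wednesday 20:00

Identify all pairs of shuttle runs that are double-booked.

Check each pair: they overlap iff neither finishes before the other starts.
Sorted by start: Dmitri, Aoife, Ravi, Yusuf, Nadia, Rohan, Tariq.
Aoife starts before Dmitri ends → Dmitri and Aoife overlap.
Ravi starts after Dmitri ends, so nothing later overlaps Dmitri either.
Ravi starts after Aoife ends, so nothing later overlaps Aoife either.
Yusuf starts after Ravi ends, so nothing later overlaps Ravi either.
Nadia starts before Yusuf ends → Yusuf and Nadia overlap.
Rohan starts after Yusuf ends, so nothing later overlaps Yusuf either.
Rohan starts after Nadia ends, so nothing later overlaps Nadia either.
Tariq starts before Rohan ends → Rohan and Tariq overlap.

Aoife & Dmitri, Nadia & Yusuf, Rohan & Tariq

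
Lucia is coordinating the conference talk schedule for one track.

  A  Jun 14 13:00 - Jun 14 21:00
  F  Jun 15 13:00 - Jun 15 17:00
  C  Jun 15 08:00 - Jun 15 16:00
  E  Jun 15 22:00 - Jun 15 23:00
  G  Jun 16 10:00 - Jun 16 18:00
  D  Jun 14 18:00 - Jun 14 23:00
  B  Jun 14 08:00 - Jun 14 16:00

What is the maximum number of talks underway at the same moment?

Walk through starts and ends in time order (an end at T is processed before a start at T):
Jun 14 08:00 start B → 1
Jun 14 13:00 start A → 2
Jun 14 16:00 end B → 1
Jun 14 18:00 start D → 2
Jun 14 21:00 end A → 1
Jun 14 23:00 end D → 0
Jun 15 08:00 start C → 1
Jun 15 13:00 start F → 2
Jun 15 16:00 end C → 1
Jun 15 17:00 end F → 0
Jun 15 22:00 start E → 1
Jun 15 23:00 end E → 0
Jun 16 10:00 start G → 1
Jun 16 18:00 end G → 0
Peak is 2, at Jun 14 13:00 (A, B).

2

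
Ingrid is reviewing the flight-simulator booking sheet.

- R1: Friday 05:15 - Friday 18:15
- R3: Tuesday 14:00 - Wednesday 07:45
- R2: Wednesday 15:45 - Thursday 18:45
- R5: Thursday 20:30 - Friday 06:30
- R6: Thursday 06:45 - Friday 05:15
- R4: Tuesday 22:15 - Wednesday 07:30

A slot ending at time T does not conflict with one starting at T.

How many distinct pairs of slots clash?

4

Check each pair: they overlap iff neither finishes before the other starts.
Sorted by start: R3, R4, R2, R6, R5, R1.
R4 starts before R3 ends → R3 and R4 overlap.
R2 starts after R3 ends, so R3 has no further overlaps.
R2 starts after R4 ends, so R4 has no further overlaps.
R6 starts before R2 ends → R2 and R6 overlap.
R5 starts after R2 ends, so R2 has no further overlaps.
R5 starts before R6 ends → R6 and R5 overlap.
R1 starts exactly when R6 ends (back-to-back, no overlap).
R1 starts before R5 ends → R5 and R1 overlap.
Overlapping pairs: R1 & R5, R2 & R6, R3 & R4, R5 & R6 — 4 in total.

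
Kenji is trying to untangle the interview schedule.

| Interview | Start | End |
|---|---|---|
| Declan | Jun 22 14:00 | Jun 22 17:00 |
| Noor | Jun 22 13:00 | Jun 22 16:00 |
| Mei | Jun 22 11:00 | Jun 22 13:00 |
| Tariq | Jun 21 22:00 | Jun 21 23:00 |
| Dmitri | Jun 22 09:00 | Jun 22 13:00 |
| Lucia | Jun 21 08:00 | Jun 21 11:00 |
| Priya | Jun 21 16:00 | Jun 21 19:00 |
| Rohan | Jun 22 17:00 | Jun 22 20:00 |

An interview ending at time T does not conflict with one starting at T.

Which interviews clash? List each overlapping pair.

Sorted by start: Lucia, Priya, Tariq, Dmitri, Mei, Noor, Declan, Rohan.
Priya starts after Lucia ends, so Lucia has no further overlaps.
Tariq starts after Priya ends, so Priya has no further overlaps.
Dmitri starts after Tariq ends, so Tariq has no further overlaps.
Mei starts before Dmitri ends → Dmitri and Mei overlap.
Noor starts exactly when Dmitri ends (back-to-back, no overlap), so Dmitri has no further overlaps.
Noor starts exactly when Mei ends (back-to-back, no overlap), so Mei has no further overlaps.
Declan starts before Noor ends → Noor and Declan overlap.
Rohan starts after Noor ends.
Rohan starts exactly when Declan ends (back-to-back, no overlap).

Declan & Noor, Dmitri & Mei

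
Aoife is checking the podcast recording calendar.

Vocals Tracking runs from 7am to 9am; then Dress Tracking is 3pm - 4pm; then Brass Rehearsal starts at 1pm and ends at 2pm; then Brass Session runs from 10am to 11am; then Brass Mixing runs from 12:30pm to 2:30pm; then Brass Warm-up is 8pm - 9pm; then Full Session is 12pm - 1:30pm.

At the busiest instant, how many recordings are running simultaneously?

Walk through starts and ends in time order (an end at T is processed before a start at T):
7am start Vocals Tracking → 1
9am end Vocals Tracking → 0
10am start Brass Session → 1
11am end Brass Session → 0
12pm start Full Session → 1
12:30pm start Brass Mixing → 2
1pm start Brass Rehearsal → 3
1:30pm end Full Session → 2
2pm end Brass Rehearsal → 1
2:30pm end Brass Mixing → 0
3pm start Dress Tracking → 1
4pm end Dress Tracking → 0
8pm start Brass Warm-up → 1
9pm end Brass Warm-up → 0
Peak is 3, at 1pm (Brass Mixing, Brass Rehearsal, Full Session).

3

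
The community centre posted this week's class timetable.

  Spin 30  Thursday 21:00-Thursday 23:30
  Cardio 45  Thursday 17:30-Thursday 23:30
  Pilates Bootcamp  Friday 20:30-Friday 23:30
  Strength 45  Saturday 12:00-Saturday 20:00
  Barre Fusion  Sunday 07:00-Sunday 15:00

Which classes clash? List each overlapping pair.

Sorted by start: Cardio 45, Spin 30, Pilates Bootcamp, Strength 45, Barre Fusion.
Spin 30 starts before Cardio 45 ends → Cardio 45 and Spin 30 overlap.
Pilates Bootcamp starts after Cardio 45 ends; Cardio 45 is clear from here.
Pilates Bootcamp starts after Spin 30 ends; Spin 30 is clear from here.
Strength 45 starts after Pilates Bootcamp ends; Pilates Bootcamp is clear from here.
Barre Fusion starts after Strength 45 ends.

Cardio 45 & Spin 30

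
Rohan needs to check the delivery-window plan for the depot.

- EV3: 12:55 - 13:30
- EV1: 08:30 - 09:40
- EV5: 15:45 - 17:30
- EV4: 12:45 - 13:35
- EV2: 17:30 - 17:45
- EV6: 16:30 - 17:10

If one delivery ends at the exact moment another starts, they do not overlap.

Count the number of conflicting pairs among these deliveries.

Sorted by start: EV1, EV4, EV3, EV5, EV6, EV2.
EV4 starts after EV1 ends, so nothing later overlaps EV1 either.
EV3 starts before EV4 ends → EV4 and EV3 overlap.
EV5 starts after EV4 ends, so nothing later overlaps EV4 either.
EV5 starts after EV3 ends, so nothing later overlaps EV3 either.
EV6 starts before EV5 ends → EV5 and EV6 overlap.
EV2 starts exactly when EV5 ends (back-to-back, no overlap).
EV2 starts after EV6 ends.
Overlapping pairs: EV3 & EV4, EV5 & EV6 — 2 in total.

2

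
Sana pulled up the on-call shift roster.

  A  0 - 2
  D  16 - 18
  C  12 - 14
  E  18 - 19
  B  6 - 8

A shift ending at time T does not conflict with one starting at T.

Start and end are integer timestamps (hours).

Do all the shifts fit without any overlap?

Two intervals overlap when each starts before the other ends.
Sorted by start: A, B, C, D, E.
B starts after A ends, so nothing later overlaps A either.
C starts after B ends, so nothing later overlaps B either.
D starts after C ends, so nothing later overlaps C either.
E starts exactly when D ends (back-to-back, no overlap).
Every pair is clear; the schedule has no overlaps.

Yes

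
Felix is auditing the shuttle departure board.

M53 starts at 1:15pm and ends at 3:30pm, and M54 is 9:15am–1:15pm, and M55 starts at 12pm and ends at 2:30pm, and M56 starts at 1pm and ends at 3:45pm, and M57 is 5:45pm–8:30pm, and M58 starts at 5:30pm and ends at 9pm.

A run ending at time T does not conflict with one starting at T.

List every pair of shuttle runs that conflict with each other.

Sorted by start: M54, M55, M56, M53, M58, M57.
M55 starts before M54 ends → M54 and M55 overlap.
M56 starts before M54 ends → M54 and M56 overlap.
M53 starts exactly when M54 ends (back-to-back, no overlap); M54 is clear from here.
M56 starts before M55 ends → M55 and M56 overlap.
M53 starts before M55 ends → M55 and M53 overlap.
M58 starts after M55 ends; M55 is clear from here.
M53 starts before M56 ends → M56 and M53 overlap.
M58 starts after M56 ends; M56 is clear from here.
M58 starts after M53 ends; M53 is clear from here.
M57 starts before M58 ends → M58 and M57 overlap.

M53 & M55, M53 & M56, M54 & M55, M54 & M56, M55 & M56, M57 & M58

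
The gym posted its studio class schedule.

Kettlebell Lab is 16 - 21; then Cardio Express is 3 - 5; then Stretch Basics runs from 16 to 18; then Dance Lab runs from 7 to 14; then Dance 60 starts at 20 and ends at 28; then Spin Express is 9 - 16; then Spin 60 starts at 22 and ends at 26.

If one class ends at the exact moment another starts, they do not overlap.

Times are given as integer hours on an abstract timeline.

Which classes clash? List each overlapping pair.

Dance 60 & Kettlebell Lab, Dance 60 & Spin 60, Dance Lab & Spin Express, Kettlebell Lab & Stretch Basics

Sorted by start: Cardio Express, Dance Lab, Spin Express, Kettlebell Lab, Stretch Basics, Dance 60, Spin 60.
Dance Lab starts after Cardio Express ends, so nothing later overlaps Cardio Express either.
Spin Express starts before Dance Lab ends → Dance Lab and Spin Express overlap.
Kettlebell Lab starts after Dance Lab ends, so nothing later overlaps Dance Lab either.
Kettlebell Lab starts exactly when Spin Express ends (back-to-back, no overlap), so nothing later overlaps Spin Express either.
Stretch Basics starts before Kettlebell Lab ends → Kettlebell Lab and Stretch Basics overlap.
Dance 60 starts before Kettlebell Lab ends → Kettlebell Lab and Dance 60 overlap.
Spin 60 starts after Kettlebell Lab ends.
Dance 60 starts after Stretch Basics ends, so nothing later overlaps Stretch Basics either.
Spin 60 starts before Dance 60 ends → Dance 60 and Spin 60 overlap.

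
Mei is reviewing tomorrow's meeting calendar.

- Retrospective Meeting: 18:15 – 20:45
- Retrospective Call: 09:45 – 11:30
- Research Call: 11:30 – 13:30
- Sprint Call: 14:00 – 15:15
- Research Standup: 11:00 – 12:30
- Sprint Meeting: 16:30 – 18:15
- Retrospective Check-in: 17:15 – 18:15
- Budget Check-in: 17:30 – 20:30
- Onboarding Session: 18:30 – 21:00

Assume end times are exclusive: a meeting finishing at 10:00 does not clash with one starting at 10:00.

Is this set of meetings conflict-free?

Sorted by start: Retrospective Call, Research Standup, Research Call, Sprint Call, Sprint Meeting, Retrospective Check-in, Budget Check-in, Retrospective Meeting, Onboarding Session.
Research Standup starts before Retrospective Call ends → Retrospective Call and Research Standup overlap.
That's a conflict, so the schedule is not conflict-free.

No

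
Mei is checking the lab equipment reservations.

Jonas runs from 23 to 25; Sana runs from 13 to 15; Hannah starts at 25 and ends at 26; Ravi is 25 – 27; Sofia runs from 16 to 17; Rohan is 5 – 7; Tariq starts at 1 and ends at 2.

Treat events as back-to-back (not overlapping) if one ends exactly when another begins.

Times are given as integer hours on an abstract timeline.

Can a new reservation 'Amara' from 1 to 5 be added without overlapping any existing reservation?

Tariq: starts 1 before Amara ends 5, and ends 2 after Amara starts 1 → overlap.
Rohan: starts 5 at or after Amara ends 5 → clear.
Sana: starts 13 at or after Amara ends 5 → clear.
Sofia: starts 16 at or after Amara ends 5 → clear.
Jonas: starts 23 at or after Amara ends 5 → clear.
Hannah: starts 25 at or after Amara ends 5 → clear.
Ravi: starts 25 at or after Amara ends 5 → clear.
Amara overlaps Tariq.

No — it overlaps Tariq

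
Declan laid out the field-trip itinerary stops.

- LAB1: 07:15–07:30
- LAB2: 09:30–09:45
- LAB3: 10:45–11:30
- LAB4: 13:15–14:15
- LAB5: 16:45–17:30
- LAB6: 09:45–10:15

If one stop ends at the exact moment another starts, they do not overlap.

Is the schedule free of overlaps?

Two intervals overlap when each starts before the other ends.
Sorted by start: LAB1, LAB2, LAB6, LAB3, LAB4, LAB5.
LAB2 starts after LAB1 ends, so LAB1 has no further overlaps.
LAB6 starts exactly when LAB2 ends (back-to-back, no overlap), so LAB2 has no further overlaps.
LAB3 starts after LAB6 ends, so LAB6 has no further overlaps.
LAB4 starts after LAB3 ends, so LAB3 has no further overlaps.
LAB5 starts after LAB4 ends.
Every pair is clear; the schedule has no overlaps.

Yes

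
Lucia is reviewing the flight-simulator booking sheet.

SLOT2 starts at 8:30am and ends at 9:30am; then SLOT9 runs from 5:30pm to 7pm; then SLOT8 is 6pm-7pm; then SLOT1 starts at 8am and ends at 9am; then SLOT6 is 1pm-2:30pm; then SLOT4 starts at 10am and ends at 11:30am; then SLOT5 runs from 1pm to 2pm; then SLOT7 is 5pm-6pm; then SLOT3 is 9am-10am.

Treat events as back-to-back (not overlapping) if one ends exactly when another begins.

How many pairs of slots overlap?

Sorted by start: SLOT1, SLOT2, SLOT3, SLOT4, SLOT5, SLOT6, SLOT7, SLOT9, SLOT8.
SLOT2 starts before SLOT1 ends → SLOT1 and SLOT2 overlap.
SLOT3 starts exactly when SLOT1 ends (back-to-back, no overlap), so nothing later overlaps SLOT1 either.
SLOT3 starts before SLOT2 ends → SLOT2 and SLOT3 overlap.
SLOT4 starts after SLOT2 ends, so nothing later overlaps SLOT2 either.
SLOT4 starts exactly when SLOT3 ends (back-to-back, no overlap), so nothing later overlaps SLOT3 either.
SLOT5 starts after SLOT4 ends, so nothing later overlaps SLOT4 either.
SLOT6 starts before SLOT5 ends → SLOT5 and SLOT6 overlap.
SLOT7 starts after SLOT5 ends, so nothing later overlaps SLOT5 either.
SLOT7 starts after SLOT6 ends, so nothing later overlaps SLOT6 either.
SLOT9 starts before SLOT7 ends → SLOT7 and SLOT9 overlap.
SLOT8 starts exactly when SLOT7 ends (back-to-back, no overlap).
SLOT8 starts before SLOT9 ends → SLOT9 and SLOT8 overlap.
Overlapping pairs: SLOT1 & SLOT2, SLOT2 & SLOT3, SLOT5 & SLOT6, SLOT7 & SLOT9, SLOT8 & SLOT9 — 5 in total.

5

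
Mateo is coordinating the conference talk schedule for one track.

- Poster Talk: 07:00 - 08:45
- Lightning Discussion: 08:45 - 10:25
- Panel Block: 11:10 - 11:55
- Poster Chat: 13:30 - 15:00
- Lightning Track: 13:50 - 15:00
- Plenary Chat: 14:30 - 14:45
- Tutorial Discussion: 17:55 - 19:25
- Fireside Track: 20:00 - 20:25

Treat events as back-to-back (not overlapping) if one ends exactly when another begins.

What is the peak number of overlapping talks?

3

Sweep the timeline, counting +1 at each start and −1 at each end (ends before starts at a tie):
07:00 start Poster Talk → 1
08:45 end Poster Talk → 0
08:45 start Lightning Discussion → 1
10:25 end Lightning Discussion → 0
11:10 start Panel Block → 1
11:55 end Panel Block → 0
13:30 start Poster Chat → 1
13:50 start Lightning Track → 2
14:30 start Plenary Chat → 3
14:45 end Plenary Chat → 2
15:00 end Lightning Track → 1
15:00 end Poster Chat → 0
17:55 start Tutorial Discussion → 1
19:25 end Tutorial Discussion → 0
20:00 start Fireside Track → 1
20:25 end Fireside Track → 0
Peak is 3, at 14:30 (Lightning Track, Plenary Chat, Poster Chat).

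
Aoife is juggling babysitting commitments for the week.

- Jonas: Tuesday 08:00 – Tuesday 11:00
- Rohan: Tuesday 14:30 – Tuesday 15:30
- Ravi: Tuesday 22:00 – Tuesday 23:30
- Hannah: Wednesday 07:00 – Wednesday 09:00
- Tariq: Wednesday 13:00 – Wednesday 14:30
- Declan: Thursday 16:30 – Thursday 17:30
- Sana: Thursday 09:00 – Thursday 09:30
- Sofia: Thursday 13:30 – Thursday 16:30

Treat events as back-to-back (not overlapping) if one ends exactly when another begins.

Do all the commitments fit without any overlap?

Sorted by start: Jonas, Rohan, Ravi, Hannah, Tariq, Sana, Sofia, Declan.
Rohan starts after Jonas ends, so nothing later overlaps Jonas either.
Ravi starts after Rohan ends, so nothing later overlaps Rohan either.
Hannah starts after Ravi ends, so nothing later overlaps Ravi either.
Tariq starts after Hannah ends, so nothing later overlaps Hannah either.
Sana starts after Tariq ends, so nothing later overlaps Tariq either.
Sofia starts after Sana ends, so nothing later overlaps Sana either.
Declan starts exactly when Sofia ends (back-to-back, no overlap).
Every pair is clear; the schedule has no overlaps.

Yes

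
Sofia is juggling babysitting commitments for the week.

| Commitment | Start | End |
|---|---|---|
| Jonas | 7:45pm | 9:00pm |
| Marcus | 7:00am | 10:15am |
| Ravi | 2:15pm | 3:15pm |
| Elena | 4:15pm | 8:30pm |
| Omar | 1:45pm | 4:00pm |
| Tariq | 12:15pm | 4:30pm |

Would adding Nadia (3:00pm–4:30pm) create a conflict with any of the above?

Yes — it overlaps Elena, Omar, Ravi, Tariq

Marcus: ends 10:15am at or before Nadia starts 3:00pm → clear.
Tariq: starts 12:15pm before Nadia ends 4:30pm, and ends 4:30pm after Nadia starts 3:00pm → overlap.
Omar: starts 1:45pm before Nadia ends 4:30pm, and ends 4:00pm after Nadia starts 3:00pm → overlap.
Ravi: starts 2:15pm before Nadia ends 4:30pm, and ends 3:15pm after Nadia starts 3:00pm → overlap.
Elena: starts 4:15pm before Nadia ends 4:30pm, and ends 8:30pm after Nadia starts 3:00pm → overlap.
Jonas: starts 7:45pm at or after Nadia ends 4:30pm → clear.
Nadia overlaps Tariq, Omar, Ravi, Elena.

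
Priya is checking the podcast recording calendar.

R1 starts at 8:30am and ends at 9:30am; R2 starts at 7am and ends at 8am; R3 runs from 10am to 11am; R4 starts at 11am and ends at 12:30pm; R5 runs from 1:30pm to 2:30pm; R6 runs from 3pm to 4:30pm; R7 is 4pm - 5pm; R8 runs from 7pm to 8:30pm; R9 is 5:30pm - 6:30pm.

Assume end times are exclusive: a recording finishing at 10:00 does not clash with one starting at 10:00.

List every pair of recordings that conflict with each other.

Sorted by start: R2, R1, R3, R4, R5, R6, R7, R9, R8.
R1 starts after R2 ends — done with R2.
R3 starts after R1 ends — done with R1.
R4 starts exactly when R3 ends (back-to-back, no overlap) — done with R3.
R5 starts after R4 ends — done with R4.
R6 starts after R5 ends — done with R5.
R7 starts before R6 ends → R6 and R7 overlap.
R9 starts after R6 ends — done with R6.
R9 starts after R7 ends — done with R7.
R8 starts after R9 ends.

R6 & R7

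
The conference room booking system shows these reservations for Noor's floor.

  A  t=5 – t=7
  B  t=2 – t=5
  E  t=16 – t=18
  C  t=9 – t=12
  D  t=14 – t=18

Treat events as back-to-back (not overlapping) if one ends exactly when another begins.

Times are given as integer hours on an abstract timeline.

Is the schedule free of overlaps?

No

Check each pair: they overlap iff neither finishes before the other starts.
Sorted by start: B, A, C, D, E.
A starts exactly when B ends (back-to-back, no overlap), so nothing later overlaps B either.
C starts after A ends, so nothing later overlaps A either.
D starts after C ends, so nothing later overlaps C either.
E starts before D ends → D and E overlap.
That's a conflict, so the schedule is not conflict-free.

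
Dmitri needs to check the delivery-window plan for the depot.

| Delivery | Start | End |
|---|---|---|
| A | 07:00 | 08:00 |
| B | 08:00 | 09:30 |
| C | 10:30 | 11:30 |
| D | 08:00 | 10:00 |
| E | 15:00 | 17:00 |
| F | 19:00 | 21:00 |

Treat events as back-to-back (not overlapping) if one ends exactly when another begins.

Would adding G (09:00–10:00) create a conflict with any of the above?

A: ends 08:00 at or before G starts 09:00 → clear.
B: starts 08:00 before G ends 10:00, and ends 09:30 after G starts 09:00 → overlap.
D: starts 08:00 before G ends 10:00, and ends 10:00 after G starts 09:00 → overlap.
C: starts 10:30 at or after G ends 10:00 → clear.
E: starts 15:00 at or after G ends 10:00 → clear.
F: starts 19:00 at or after G ends 10:00 → clear.
G overlaps B, D.

Yes — it overlaps B, D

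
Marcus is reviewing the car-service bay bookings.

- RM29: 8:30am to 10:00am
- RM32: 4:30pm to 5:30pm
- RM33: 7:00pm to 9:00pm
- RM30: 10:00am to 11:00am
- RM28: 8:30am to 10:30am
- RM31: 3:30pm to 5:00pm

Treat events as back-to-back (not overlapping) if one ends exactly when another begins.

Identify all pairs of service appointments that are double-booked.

Two intervals overlap when each starts before the other ends.
Sorted by start: RM28, RM29, RM30, RM31, RM32, RM33.
RM29 starts before RM28 ends → RM28 and RM29 overlap.
RM30 starts before RM28 ends → RM28 and RM30 overlap.
RM31 starts after RM28 ends; RM28 is clear from here.
RM30 starts exactly when RM29 ends (back-to-back, no overlap); RM29 is clear from here.
RM31 starts after RM30 ends; RM30 is clear from here.
RM32 starts before RM31 ends → RM31 and RM32 overlap.
RM33 starts after RM31 ends.
RM33 starts after RM32 ends.

RM28 & RM29, RM28 & RM30, RM31 & RM32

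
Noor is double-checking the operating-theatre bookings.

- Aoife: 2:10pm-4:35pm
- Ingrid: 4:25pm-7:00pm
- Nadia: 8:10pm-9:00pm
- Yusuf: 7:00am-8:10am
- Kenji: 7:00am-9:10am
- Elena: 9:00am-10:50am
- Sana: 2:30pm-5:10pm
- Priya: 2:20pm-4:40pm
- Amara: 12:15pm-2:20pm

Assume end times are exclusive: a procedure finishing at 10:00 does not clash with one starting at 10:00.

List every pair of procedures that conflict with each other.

Sorted by start: Kenji, Yusuf, Elena, Amara, Aoife, Priya, Sana, Ingrid, Nadia.
Yusuf starts before Kenji ends → Kenji and Yusuf overlap.
Elena starts before Kenji ends → Kenji and Elena overlap.
Amara starts after Kenji ends, so Kenji has no further overlaps.
Elena starts after Yusuf ends, so Yusuf has no further overlaps.
Amara starts after Elena ends, so Elena has no further overlaps.
Aoife starts before Amara ends → Amara and Aoife overlap.
Priya starts exactly when Amara ends (back-to-back, no overlap), so Amara has no further overlaps.
Priya starts before Aoife ends → Aoife and Priya overlap.
Sana starts before Aoife ends → Aoife and Sana overlap.
Ingrid starts before Aoife ends → Aoife and Ingrid overlap.
Nadia starts after Aoife ends.
Sana starts before Priya ends → Priya and Sana overlap.
Ingrid starts before Priya ends → Priya and Ingrid overlap.
Nadia starts after Priya ends.
Ingrid starts before Sana ends → Sana and Ingrid overlap.
Nadia starts after Sana ends.
Nadia starts after Ingrid ends.

Amara & Aoife, Aoife & Ingrid, Aoife & Priya, Aoife & Sana, Elena & Kenji, Ingrid & Priya, Ingrid & Sana, Kenji & Yusuf, Priya & Sana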